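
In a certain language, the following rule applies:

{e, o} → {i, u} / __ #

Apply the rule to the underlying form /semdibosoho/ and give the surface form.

Scanning /semdibosoho/: /e/ at position 2 is not in the conditioning environment; /o/ at position 7 is not in the conditioning environment; /o/ at position 9 is not in the conditioning environment; /o/ is a mid vowel in word-final position, so it raises to [u].
Result: [semdibosohu].

semdibosohu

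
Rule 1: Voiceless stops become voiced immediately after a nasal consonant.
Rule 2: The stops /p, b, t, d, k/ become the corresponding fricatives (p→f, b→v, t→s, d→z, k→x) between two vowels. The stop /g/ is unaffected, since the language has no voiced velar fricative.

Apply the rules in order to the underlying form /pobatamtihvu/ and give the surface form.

Rule 1 (post-nasal voicing): /t/ is a voiceless stop immediately after the nasal /m/, so it voices to [d]. /pobatamtihvu/ → pobatamdihvu.
Rule 2 (intervocalic spirantization): /b/ is a stop between vowels /o/ and /a/, so it spirantizes to the fricative [v]. /t/ is a stop between vowels /a/ and /a/, so it spirantizes to the fricative [s]. /pobatamdihvu/ → povasamdihvu.

povasamdihvu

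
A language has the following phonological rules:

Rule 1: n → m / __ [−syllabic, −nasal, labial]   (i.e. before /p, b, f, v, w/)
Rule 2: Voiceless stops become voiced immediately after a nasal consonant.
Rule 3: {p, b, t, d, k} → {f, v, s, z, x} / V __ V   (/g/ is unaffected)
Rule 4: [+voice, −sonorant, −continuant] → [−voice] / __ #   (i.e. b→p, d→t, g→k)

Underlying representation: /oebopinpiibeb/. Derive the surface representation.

Rule 1 (nasal place assimilation): /n/ precedes the labial consonant /p/, so it assimilates in place to [m]. /oebopinpiibeb/ → oebopimpiibeb.
Rule 2 (post-nasal voicing): /p/ is a voiceless stop immediately after the nasal /m/, so it voices to [b]. /oebopimpiibeb/ → oebopimbiibeb.
Rule 3 (intervocalic spirantization): /b/ is a stop between vowels /e/ and /o/, so it spirantizes to the fricative [v]. /p/ is a stop between vowels /o/ and /i/, so it spirantizes to the fricative [f]. /b/ is a stop between vowels /i/ and /e/, so it spirantizes to the fricative [v]. /oebopimbiibeb/ → oevofimbiiveb.
Rule 4 (final devoicing): /b/ is a voiced stop in word-final position, so it devoices to [p]. /oevofimbiiveb/ → oevofimbiivep.

oevofimbiivep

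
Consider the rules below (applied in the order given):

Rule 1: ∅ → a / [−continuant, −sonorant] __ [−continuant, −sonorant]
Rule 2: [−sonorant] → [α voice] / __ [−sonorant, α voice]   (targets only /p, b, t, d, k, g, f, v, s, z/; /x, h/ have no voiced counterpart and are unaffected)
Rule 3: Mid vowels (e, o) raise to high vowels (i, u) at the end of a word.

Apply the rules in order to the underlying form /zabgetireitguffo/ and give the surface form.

zabagetireitaguffu

Rule 1 (stop-cluster a-epenthesis): /b/ and /g/ form a stop–stop cluster, so [a] is inserted between them. /t/ and /g/ form a stop–stop cluster, so [a] is inserted between them. /zabgetireitguffo/ → zabagetireitaguffo.
Rule 2 (regressive voicing assimilation): no segment meets the environment; /zabagetireitaguffo/ is unchanged.
Rule 3 (final vowel raising): /o/ is a mid vowel in word-final position, so it raises to [u]. /zabagetireitaguffo/ → zabagetireitaguffu.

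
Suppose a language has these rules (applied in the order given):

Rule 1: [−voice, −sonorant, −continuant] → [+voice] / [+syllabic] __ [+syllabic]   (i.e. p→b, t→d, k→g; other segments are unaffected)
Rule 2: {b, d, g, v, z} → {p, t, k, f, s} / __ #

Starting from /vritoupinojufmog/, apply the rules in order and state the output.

vridoubinojufmok

Rule 1 (intervocalic voicing): /t/ is a voiceless stop between vowels /i/ and /o/, so it voices to [d]. /p/ is a voiceless stop between vowels /u/ and /i/, so it voices to [b]. /vritoupinojufmog/ → vridoubinojufmog.
Rule 2 (final devoicing): /g/ is a voiced obstruent in word-final position, so it devoices to [k]. /vridoubinojufmog/ → vridoubinojufmok.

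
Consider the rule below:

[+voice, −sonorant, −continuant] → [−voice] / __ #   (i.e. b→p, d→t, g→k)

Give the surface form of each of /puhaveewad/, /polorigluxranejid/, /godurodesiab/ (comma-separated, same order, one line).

puhaveewat, polorigluxranejit, godurodesiap

/puhaveewad/: /d/ is a voiced stop in word-final position, so it devoices to [t]. → [puhaveewat].
/polorigluxranejid/: /d/ is a voiced stop in word-final position, so it devoices to [t]. → [polorigluxranejit].
/godurodesiab/: /b/ is a voiced stop in word-final position, so it devoices to [p]. → [godurodesiap].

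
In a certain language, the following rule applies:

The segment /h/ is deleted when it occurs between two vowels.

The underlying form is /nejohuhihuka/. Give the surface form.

/h/ occurs between vowels /o/ and /u/, so it deletes.
/h/ occurs between vowels /u/ and /i/, so it deletes.
/h/ occurs between vowels /i/ and /u/, so it deletes.
Surface form: [nejouiuka].

nejouiuka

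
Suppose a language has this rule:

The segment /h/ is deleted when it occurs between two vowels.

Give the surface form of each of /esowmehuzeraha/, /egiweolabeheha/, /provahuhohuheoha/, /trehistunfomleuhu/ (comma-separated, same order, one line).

esowmeuzeraa, egiweolabeea, provauoueoa, treistunfomleuu

/esowmehuzeraha/: /h/ occurs between vowels /e/ and /u/, so it deletes. /h/ occurs between vowels /a/ and /a/, so it deletes. → [esowmeuzeraa].
/egiweolabeheha/: /h/ occurs between vowels /e/ and /e/, so it deletes. /h/ occurs between vowels /e/ and /a/, so it deletes. → [egiweolabeea].
/provahuhohuheoha/: /h/ occurs between vowels /a/ and /u/, so it deletes. /h/ occurs between vowels /u/ and /o/, so it deletes. /h/ occurs between vowels /o/ and /u/, so it deletes. /h/ occurs between vowels /u/ and /e/, so it deletes. /h/ occurs between vowels /o/ and /a/, so it deletes. → [provauoueoa].
/trehistunfomleuhu/: /h/ occurs between vowels /e/ and /i/, so it deletes. /h/ occurs between vowels /u/ and /u/, so it deletes. → [treistunfomleuu].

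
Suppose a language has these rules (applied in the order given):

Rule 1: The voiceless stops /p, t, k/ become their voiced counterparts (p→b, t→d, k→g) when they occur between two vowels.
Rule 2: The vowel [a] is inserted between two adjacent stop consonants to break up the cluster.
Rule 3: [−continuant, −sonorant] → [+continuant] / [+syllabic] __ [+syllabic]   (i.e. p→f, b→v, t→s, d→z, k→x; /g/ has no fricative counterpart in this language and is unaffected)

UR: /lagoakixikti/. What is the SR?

lagoagixixasi

Rule 1 (intervocalic voicing): /k/ is a voiceless stop between vowels /a/ and /i/, so it voices to [g]. /lagoakixikti/ → lagoagixikti.
Rule 2 (stop-cluster a-epenthesis): /k/ and /t/ form a stop–stop cluster, so [a] is inserted between them. /lagoagixikti/ → lagoagixikati.
Rule 3 (intervocalic spirantization): /k/ is a stop between vowels /i/ and /a/, so it spirantizes to the fricative [x]. /t/ is a stop between vowels /a/ and /i/, so it spirantizes to the fricative [s]. /lagoagixikati/ → lagoagixixasi.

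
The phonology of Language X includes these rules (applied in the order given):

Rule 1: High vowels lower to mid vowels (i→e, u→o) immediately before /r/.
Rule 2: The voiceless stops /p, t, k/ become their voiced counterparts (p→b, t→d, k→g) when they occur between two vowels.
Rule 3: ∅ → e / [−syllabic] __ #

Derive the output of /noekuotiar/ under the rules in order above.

Rule 1 (pre-rhotic lowering): no segment meets the environment; /noekuotiar/ is unchanged.
Rule 2 (intervocalic voicing): /k/ is a voiceless stop between vowels /e/ and /u/, so it voices to [g]. /t/ is a voiceless stop between vowels /o/ and /i/, so it voices to [d]. /noekuotiar/ → noeguodiar.
Rule 3 (final e-epenthesis): the form ends in the consonant /r/, so [e] is inserted word-finally. /noeguodiar/ → noeguodiare.

noeguodiare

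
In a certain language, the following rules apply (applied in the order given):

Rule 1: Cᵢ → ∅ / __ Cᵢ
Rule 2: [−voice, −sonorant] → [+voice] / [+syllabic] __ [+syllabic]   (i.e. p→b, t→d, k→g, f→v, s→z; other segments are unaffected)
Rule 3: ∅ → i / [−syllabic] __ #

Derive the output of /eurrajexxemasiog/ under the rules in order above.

Rule 1 (degemination): /rr/ is a geminate; the first /r/ deletes. /xx/ is a geminate; the first /x/ deletes. /eurrajexxemasiog/ → eurajexemasiog.
Rule 2 (intervocalic voicing): /s/ is a voiceless obstruent between vowels /a/ and /i/, so it voices to [z]. /eurajexemasiog/ → eurajexemaziog.
Rule 3 (final i-epenthesis): the form ends in the consonant /g/, so [i] is inserted word-finally. /eurajexemaziog/ → eurajexemaziogi.

eurajexemaziogi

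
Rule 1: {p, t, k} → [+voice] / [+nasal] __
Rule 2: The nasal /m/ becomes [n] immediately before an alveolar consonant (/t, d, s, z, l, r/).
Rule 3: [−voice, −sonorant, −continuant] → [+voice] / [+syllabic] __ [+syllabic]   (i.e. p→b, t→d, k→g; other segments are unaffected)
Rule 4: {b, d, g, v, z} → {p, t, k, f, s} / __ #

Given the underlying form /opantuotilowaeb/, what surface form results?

Rule 1 (post-nasal voicing): /t/ is a voiceless stop immediately after the nasal /n/, so it voices to [d]. /opantuotilowaeb/ → opanduotilowaeb.
Rule 2 (nasal place assimilation): no segment meets the environment; /opanduotilowaeb/ is unchanged.
Rule 3 (intervocalic voicing): /p/ is a voiceless stop between vowels /o/ and /a/, so it voices to [b]. /t/ is a voiceless stop between vowels /o/ and /i/, so it voices to [d]. /opanduotilowaeb/ → obanduodilowaeb.
Rule 4 (final devoicing): /b/ is a voiced obstruent in word-final position, so it devoices to [p]. /obanduodilowaeb/ → obanduodilowaep.

obanduodilowaep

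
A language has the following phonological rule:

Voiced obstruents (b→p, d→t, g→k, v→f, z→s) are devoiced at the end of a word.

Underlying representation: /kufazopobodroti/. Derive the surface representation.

No segment of /kufazopobodroti/ meets the structural description of the rule, so the form surfaces unchanged.

kufazopobodroti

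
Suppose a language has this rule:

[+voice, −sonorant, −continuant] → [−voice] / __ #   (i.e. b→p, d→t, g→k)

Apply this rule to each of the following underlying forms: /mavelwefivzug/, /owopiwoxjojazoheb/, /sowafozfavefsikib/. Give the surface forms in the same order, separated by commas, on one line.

mavelwefivzuk, owopiwoxjojazohep, sowafozfavefsikip

/mavelwefivzug/: /g/ is a voiced stop in word-final position, so it devoices to [k]. → [mavelwefivzuk].
/owopiwoxjojazoheb/: /b/ is a voiced stop in word-final position, so it devoices to [p]. → [owopiwoxjojazohep].
/sowafozfavefsikib/: /b/ is a voiced stop in word-final position, so it devoices to [p]. → [sowafozfavefsikip].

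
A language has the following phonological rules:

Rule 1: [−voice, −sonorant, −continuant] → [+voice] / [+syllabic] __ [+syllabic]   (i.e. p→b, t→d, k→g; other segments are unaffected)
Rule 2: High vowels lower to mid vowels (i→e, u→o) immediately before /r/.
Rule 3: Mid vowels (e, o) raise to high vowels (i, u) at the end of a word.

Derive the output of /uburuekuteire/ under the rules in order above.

uboruegudeeri

Rule 1 (intervocalic voicing): /k/ is a voiceless stop between vowels /e/ and /u/, so it voices to [g]. /t/ is a voiceless stop between vowels /u/ and /e/, so it voices to [d]. /uburuekuteire/ → uburuegudeire.
Rule 2 (pre-rhotic lowering): /u/ is a high vowel immediately before /r/, so it lowers to [o]. /i/ is a high vowel immediately before /r/, so it lowers to [e]. /uburuegudeire/ → uboruegudeere.
Rule 3 (final vowel raising): /e/ is a mid vowel in word-final position, so it raises to [i]. /uboruegudeere/ → uboruegudeeri.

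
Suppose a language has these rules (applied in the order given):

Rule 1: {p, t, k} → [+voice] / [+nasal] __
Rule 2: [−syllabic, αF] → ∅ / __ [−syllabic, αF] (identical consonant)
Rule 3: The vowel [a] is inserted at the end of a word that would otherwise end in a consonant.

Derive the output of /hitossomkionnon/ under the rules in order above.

hitosomgionona

Rule 1 (post-nasal voicing): /k/ is a voiceless stop immediately after the nasal /m/, so it voices to [g]. /hitossomkionnon/ → hitossomgionnon.
Rule 2 (degemination): /ss/ is a geminate; the first /s/ deletes. /nn/ is a geminate; the first /n/ deletes. /hitossomgionnon/ → hitosomgionon.
Rule 3 (final a-epenthesis): the form ends in the consonant /n/, so [a] is inserted word-finally. /hitosomgionon/ → hitosomgionona.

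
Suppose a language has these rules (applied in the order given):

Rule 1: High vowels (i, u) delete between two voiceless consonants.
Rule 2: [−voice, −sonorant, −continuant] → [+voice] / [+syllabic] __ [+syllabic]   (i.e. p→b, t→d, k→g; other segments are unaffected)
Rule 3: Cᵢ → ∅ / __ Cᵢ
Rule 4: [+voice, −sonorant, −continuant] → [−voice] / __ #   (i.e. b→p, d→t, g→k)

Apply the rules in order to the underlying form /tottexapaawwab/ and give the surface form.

Rule 1 (high vowel syncope): no segment meets the environment; /tottexapaawwab/ is unchanged.
Rule 2 (intervocalic voicing): /p/ is a voiceless stop between vowels /a/ and /a/, so it voices to [b]. /tottexapaawwab/ → tottexabaawwab.
Rule 3 (degemination): /tt/ is a geminate; the first /t/ deletes. /ww/ is a geminate; the first /w/ deletes. /tottexabaawwab/ → totexabaawab.
Rule 4 (final devoicing): /b/ is a voiced stop in word-final position, so it devoices to [p]. /totexabaawab/ → totexabaawap.

totexabaawap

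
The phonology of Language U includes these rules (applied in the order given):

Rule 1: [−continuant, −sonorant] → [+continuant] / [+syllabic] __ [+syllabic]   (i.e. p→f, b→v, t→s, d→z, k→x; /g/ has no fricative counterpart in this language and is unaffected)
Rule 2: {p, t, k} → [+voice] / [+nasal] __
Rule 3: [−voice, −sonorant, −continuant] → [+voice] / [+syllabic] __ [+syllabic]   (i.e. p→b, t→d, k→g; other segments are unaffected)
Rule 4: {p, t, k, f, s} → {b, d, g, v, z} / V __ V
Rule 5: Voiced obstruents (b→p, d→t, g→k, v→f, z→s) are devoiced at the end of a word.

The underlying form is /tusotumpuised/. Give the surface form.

tuzozumbuizet

Rule 1 (intervocalic spirantization): /t/ is a stop between vowels /o/ and /u/, so it spirantizes to the fricative [s]. /tusotumpuised/ → tusosumpuised.
Rule 2 (post-nasal voicing): /p/ is a voiceless stop immediately after the nasal /m/, so it voices to [b]. /tusosumpuised/ → tusosumbuised.
Rule 3 (intervocalic voicing): no segment meets the environment; /tusosumbuised/ is unchanged.
Rule 4 (intervocalic voicing): /s/ is a voiceless obstruent between vowels /u/ and /o/, so it voices to [z]. /s/ is a voiceless obstruent between vowels /o/ and /u/, so it voices to [z]. /s/ is a voiceless obstruent between vowels /i/ and /e/, so it voices to [z]. /tusosumbuised/ → tuzozumbuized.
Rule 5 (final devoicing): /d/ is a voiced obstruent in word-final position, so it devoices to [t]. /tuzozumbuized/ → tuzozumbuizet.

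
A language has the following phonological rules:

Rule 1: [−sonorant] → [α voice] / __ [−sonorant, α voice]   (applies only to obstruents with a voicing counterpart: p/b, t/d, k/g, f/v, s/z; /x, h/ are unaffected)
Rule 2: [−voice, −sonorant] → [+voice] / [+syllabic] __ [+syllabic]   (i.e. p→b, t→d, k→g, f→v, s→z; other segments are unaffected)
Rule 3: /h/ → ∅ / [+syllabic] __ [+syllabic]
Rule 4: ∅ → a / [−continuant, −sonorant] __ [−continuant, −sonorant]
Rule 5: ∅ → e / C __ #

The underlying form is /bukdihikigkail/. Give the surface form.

Rule 1 (regressive voicing assimilation): /k/ precedes the voiced obstruent /d/, so it voices to [g] by assimilation. /g/ precedes the voiceless obstruent /k/, so it devoices to [k] by assimilation. /bukdihikigkail/ → bugdihikikkail.
Rule 2 (intervocalic voicing): /k/ is a voiceless obstruent between vowels /i/ and /i/, so it voices to [g]. /bugdihikikkail/ → bugdihigikkail.
Rule 3 (intervocalic h-deletion): /h/ occurs between vowels /i/ and /i/, so it deletes. /bugdihigikkail/ → bugdiigikkail.
Rule 4 (stop-cluster a-epenthesis): /g/ and /d/ form a stop–stop cluster, so [a] is inserted between them. /k/ and /k/ form a stop–stop cluster, so [a] is inserted between them. /bugdiigikkail/ → bugadiigikakail.
Rule 5 (final e-epenthesis): the form ends in the consonant /l/, so [e] is inserted word-finally. /bugadiigikakail/ → bugadiigikakaile.

bugadiigikakaile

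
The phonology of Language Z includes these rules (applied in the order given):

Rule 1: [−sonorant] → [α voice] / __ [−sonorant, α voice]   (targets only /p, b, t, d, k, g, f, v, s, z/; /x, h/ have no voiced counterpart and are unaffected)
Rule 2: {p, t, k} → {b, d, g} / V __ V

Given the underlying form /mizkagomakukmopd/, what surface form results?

Rule 1 (regressive voicing assimilation): /z/ precedes the voiceless obstruent /k/, so it devoices to [s] by assimilation. /p/ precedes the voiced obstruent /d/, so it voices to [b] by assimilation. /mizkagomakukmopd/ → miskagomakukmobd.
Rule 2 (intervocalic voicing): /k/ is a voiceless stop between vowels /a/ and /u/, so it voices to [g]. /miskagomakukmobd/ → miskagomagukmobd.

miskagomagukmobd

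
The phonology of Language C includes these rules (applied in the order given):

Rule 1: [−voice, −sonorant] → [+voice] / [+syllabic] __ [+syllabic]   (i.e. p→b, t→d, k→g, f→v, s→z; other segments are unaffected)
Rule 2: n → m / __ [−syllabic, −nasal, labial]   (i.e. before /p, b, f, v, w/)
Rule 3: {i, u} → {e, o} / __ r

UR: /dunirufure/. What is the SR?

duneruvore

Rule 1 (intervocalic voicing): /f/ is a voiceless obstruent between vowels /u/ and /u/, so it voices to [v]. /dunirufure/ → duniruvure.
Rule 2 (nasal place assimilation): no segment meets the environment; /duniruvure/ is unchanged.
Rule 3 (pre-rhotic lowering): /i/ is a high vowel immediately before /r/, so it lowers to [e]. /u/ is a high vowel immediately before /r/, so it lowers to [o]. /duniruvure/ → duneruvore.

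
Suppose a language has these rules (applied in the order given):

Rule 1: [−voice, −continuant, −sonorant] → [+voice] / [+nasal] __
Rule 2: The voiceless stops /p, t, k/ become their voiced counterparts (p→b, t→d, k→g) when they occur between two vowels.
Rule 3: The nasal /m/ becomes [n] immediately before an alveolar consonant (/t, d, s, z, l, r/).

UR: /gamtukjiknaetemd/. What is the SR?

gandukjiknaedend

Rule 1 (post-nasal voicing): /t/ is a voiceless stop immediately after the nasal /m/, so it voices to [d]. /gamtukjiknaetemd/ → gamdukjiknaetemd.
Rule 2 (intervocalic voicing): /t/ is a voiceless stop between vowels /e/ and /e/, so it voices to [d]. /gamdukjiknaetemd/ → gamdukjiknaedemd.
Rule 3 (nasal place assimilation): /m/ precedes the alveolar consonant /d/, so it assimilates in place to [n]. /m/ precedes the alveolar consonant /d/, so it assimilates in place to [n]. /gamdukjiknaedemd/ → gandukjiknaedend.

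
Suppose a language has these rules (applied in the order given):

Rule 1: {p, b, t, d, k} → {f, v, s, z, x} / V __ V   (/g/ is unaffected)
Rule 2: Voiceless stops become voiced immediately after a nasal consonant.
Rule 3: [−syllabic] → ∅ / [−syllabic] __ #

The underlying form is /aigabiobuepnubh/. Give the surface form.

aigaviovuepnub

Rule 1 (intervocalic spirantization): /b/ is a stop between vowels /a/ and /i/, so it spirantizes to the fricative [v]. /b/ is a stop between vowels /o/ and /u/, so it spirantizes to the fricative [v]. /aigabiobuepnubh/ → aigaviovuepnubh.
Rule 2 (post-nasal voicing): no segment meets the environment; /aigaviovuepnubh/ is unchanged.
Rule 3 (final cluster simplification): /h/ is the second consonant of a word-final cluster /bh/, so it deletes. /aigaviovuepnubh/ → aigaviovuepnub.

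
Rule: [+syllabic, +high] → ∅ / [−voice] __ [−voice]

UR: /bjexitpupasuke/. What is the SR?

/i/ is a high vowel flanked by voiceless consonants /x/ and /t/, so it deletes.
/u/ is a high vowel flanked by voiceless consonants /p/ and /p/, so it deletes.
/u/ is a high vowel flanked by voiceless consonants /s/ and /k/, so it deletes.
Surface form: [bjextppaske].

bjextppaske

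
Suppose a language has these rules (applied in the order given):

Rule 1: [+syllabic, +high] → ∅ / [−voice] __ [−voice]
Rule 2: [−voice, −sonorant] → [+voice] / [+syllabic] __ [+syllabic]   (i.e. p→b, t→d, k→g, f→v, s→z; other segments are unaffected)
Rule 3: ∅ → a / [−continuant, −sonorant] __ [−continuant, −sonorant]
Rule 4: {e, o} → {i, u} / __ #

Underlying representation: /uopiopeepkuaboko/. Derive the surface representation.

uobiobeepakuabogu

Rule 1 (high vowel syncope): no segment meets the environment; /uopiopeepkuaboko/ is unchanged.
Rule 2 (intervocalic voicing): /p/ is a voiceless obstruent between vowels /o/ and /i/, so it voices to [b]. /p/ is a voiceless obstruent between vowels /o/ and /e/, so it voices to [b]. /k/ is a voiceless obstruent between vowels /o/ and /o/, so it voices to [g]. /uopiopeepkuaboko/ → uobiobeepkuabogo.
Rule 3 (stop-cluster a-epenthesis): /p/ and /k/ form a stop–stop cluster, so [a] is inserted between them. /uobiobeepkuabogo/ → uobiobeepakuabogo.
Rule 4 (final vowel raising): /o/ is a mid vowel in word-final position, so it raises to [u]. /uobiobeepakuabogo/ → uobiobeepakuabogu.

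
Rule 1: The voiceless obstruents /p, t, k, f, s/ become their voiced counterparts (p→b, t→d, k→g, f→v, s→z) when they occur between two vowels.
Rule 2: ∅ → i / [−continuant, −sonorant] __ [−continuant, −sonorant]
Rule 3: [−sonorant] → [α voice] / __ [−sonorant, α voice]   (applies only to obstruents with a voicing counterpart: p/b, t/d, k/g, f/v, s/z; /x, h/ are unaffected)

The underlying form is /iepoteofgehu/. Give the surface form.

iebodeovgehu

Rule 1 (intervocalic voicing): /p/ is a voiceless obstruent between vowels /e/ and /o/, so it voices to [b]. /t/ is a voiceless obstruent between vowels /o/ and /e/, so it voices to [d]. /iepoteofgehu/ → iebodeofgehu.
Rule 2 (stop-cluster i-epenthesis): no segment meets the environment; /iebodeofgehu/ is unchanged.
Rule 3 (regressive voicing assimilation): /f/ precedes the voiced obstruent /g/, so it voices to [v] by assimilation. /iebodeofgehu/ → iebodeovgehu.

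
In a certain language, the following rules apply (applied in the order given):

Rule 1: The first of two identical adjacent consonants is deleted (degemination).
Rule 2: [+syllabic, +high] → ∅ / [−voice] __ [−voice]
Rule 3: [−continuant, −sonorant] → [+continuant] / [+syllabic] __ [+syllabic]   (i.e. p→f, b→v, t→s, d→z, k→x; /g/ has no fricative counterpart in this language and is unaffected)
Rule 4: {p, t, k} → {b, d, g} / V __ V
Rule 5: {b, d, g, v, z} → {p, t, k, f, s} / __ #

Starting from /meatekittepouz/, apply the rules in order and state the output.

measektefous

Rule 1 (degemination): /tt/ is a geminate; the first /t/ deletes. /meatekittepouz/ → meatekitepouz.
Rule 2 (high vowel syncope): /i/ is a high vowel flanked by voiceless consonants /k/ and /t/, so it deletes. /meatekitepouz/ → meatektepouz.
Rule 3 (intervocalic spirantization): /t/ is a stop between vowels /a/ and /e/, so it spirantizes to the fricative [s]. /p/ is a stop between vowels /e/ and /o/, so it spirantizes to the fricative [f]. /meatektepouz/ → measektefouz.
Rule 4 (intervocalic voicing): no segment meets the environment; /measektefouz/ is unchanged.
Rule 5 (final devoicing): /z/ is a voiced obstruent in word-final position, so it devoices to [s]. /measektefouz/ → measektefous.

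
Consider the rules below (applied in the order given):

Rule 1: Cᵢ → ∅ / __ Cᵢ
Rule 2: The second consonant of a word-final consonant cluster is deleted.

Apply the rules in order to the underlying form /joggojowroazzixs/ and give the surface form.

Rule 1 (degemination): /gg/ is a geminate; the first /g/ deletes. /zz/ is a geminate; the first /z/ deletes. /joggojowroazzixs/ → jogojowroazixs.
Rule 2 (final cluster simplification): /s/ is the second consonant of a word-final cluster /xs/, so it deletes. /jogojowroazixs/ → jogojowroazix.

jogojowroazix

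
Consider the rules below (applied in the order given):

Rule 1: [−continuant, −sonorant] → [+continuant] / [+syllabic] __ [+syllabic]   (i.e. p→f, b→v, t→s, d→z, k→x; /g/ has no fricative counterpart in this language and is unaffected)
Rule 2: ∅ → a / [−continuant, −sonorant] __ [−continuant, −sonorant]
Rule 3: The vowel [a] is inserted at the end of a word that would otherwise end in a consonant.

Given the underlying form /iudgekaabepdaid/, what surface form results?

iudagexaavepadaida

Rule 1 (intervocalic spirantization): /k/ is a stop between vowels /e/ and /a/, so it spirantizes to the fricative [x]. /b/ is a stop between vowels /a/ and /e/, so it spirantizes to the fricative [v]. /iudgekaabepdaid/ → iudgexaavepdaid.
Rule 2 (stop-cluster a-epenthesis): /d/ and /g/ form a stop–stop cluster, so [a] is inserted between them. /p/ and /d/ form a stop–stop cluster, so [a] is inserted between them. /iudgexaavepdaid/ → iudagexaavepadaid.
Rule 3 (final a-epenthesis): the form ends in the consonant /d/, so [a] is inserted word-finally. /iudagexaavepadaid/ → iudagexaavepadaida.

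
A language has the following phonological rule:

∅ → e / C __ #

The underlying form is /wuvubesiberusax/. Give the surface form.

wuvubesiberusaxe

the form ends in the consonant /x/, so [e] is inserted word-finally.
Surface form: [wuvubesiberusaxe].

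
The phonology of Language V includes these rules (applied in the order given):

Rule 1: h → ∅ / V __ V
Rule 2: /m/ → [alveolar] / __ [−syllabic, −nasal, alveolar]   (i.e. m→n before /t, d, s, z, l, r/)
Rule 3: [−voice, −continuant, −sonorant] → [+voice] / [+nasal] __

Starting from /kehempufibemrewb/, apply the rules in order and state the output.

Rule 1 (intervocalic h-deletion): /h/ occurs between vowels /e/ and /e/, so it deletes. /kehempufibemrewb/ → keempufibemrewb.
Rule 2 (nasal place assimilation): /m/ precedes the alveolar consonant /r/, so it assimilates in place to [n]. /keempufibemrewb/ → keempufibenrewb.
Rule 3 (post-nasal voicing): /p/ is a voiceless stop immediately after the nasal /m/, so it voices to [b]. /keempufibenrewb/ → keembufibenrewb.

keembufibenrewb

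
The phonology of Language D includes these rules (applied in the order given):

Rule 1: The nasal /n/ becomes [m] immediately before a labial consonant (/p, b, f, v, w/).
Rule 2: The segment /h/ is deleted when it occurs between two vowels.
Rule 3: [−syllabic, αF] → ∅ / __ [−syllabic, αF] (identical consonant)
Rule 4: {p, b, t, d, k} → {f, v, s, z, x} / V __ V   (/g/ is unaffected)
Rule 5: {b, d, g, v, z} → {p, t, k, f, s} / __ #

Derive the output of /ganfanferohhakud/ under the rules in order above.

gamfamferohaxut

Rule 1 (nasal place assimilation): /n/ precedes the labial consonant /f/, so it assimilates in place to [m]. /n/ precedes the labial consonant /f/, so it assimilates in place to [m]. /ganfanferohhakud/ → gamfamferohhakud.
Rule 2 (intervocalic h-deletion): no segment meets the environment; /gamfamferohhakud/ is unchanged.
Rule 3 (degemination): /hh/ is a geminate; the first /h/ deletes. /gamfamferohhakud/ → gamfamferohakud.
Rule 4 (intervocalic spirantization): /k/ is a stop between vowels /a/ and /u/, so it spirantizes to the fricative [x]. /gamfamferohakud/ → gamfamferohaxud.
Rule 5 (final devoicing): /d/ is a voiced obstruent in word-final position, so it devoices to [t]. /gamfamferohaxud/ → gamfamferohaxut.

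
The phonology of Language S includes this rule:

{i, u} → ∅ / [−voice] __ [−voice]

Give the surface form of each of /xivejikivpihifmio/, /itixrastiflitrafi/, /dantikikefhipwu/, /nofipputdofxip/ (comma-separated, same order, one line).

xivejikivphfmio, itxrastflitrafi, dantkkefhpwu, nofpptdofxp

/xivejikivpihifmio/: /i/ is a high vowel flanked by voiceless consonants /p/ and /h/, so it deletes. /i/ is a high vowel flanked by voiceless consonants /h/ and /f/, so it deletes. → [xivejikivphfmio].
/itixrastiflitrafi/: /i/ is a high vowel flanked by voiceless consonants /t/ and /x/, so it deletes. /i/ is a high vowel flanked by voiceless consonants /t/ and /f/, so it deletes. → [itxrastflitrafi].
/dantikikefhipwu/: /i/ is a high vowel flanked by voiceless consonants /t/ and /k/, so it deletes. /i/ is a high vowel flanked by voiceless consonants /k/ and /k/, so it deletes. /i/ is a high vowel flanked by voiceless consonants /h/ and /p/, so it deletes. → [dantkkefhpwu].
/nofipputdofxip/: /i/ is a high vowel flanked by voiceless consonants /f/ and /p/, so it deletes. /u/ is a high vowel flanked by voiceless consonants /p/ and /t/, so it deletes. /i/ is a high vowel flanked by voiceless consonants /x/ and /p/, so it deletes. → [nofpptdofxp].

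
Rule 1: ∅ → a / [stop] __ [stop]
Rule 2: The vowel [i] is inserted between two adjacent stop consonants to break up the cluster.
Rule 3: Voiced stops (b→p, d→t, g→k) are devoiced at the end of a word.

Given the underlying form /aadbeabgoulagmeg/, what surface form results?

aadabeabagoulagmek

Rule 1 (stop-cluster a-epenthesis): /d/ and /b/ form a stop–stop cluster, so [a] is inserted between them. /b/ and /g/ form a stop–stop cluster, so [a] is inserted between them. /aadbeabgoulagmeg/ → aadabeabagoulagmeg.
Rule 2 (stop-cluster i-epenthesis): no segment meets the environment; /aadabeabagoulagmeg/ is unchanged.
Rule 3 (final devoicing): /g/ is a voiced stop in word-final position, so it devoices to [k]. /aadabeabagoulagmeg/ → aadabeabagoulagmek.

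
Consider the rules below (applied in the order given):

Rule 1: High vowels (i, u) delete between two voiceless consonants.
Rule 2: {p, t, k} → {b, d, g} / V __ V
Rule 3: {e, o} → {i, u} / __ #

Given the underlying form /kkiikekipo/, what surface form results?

Rule 1 (high vowel syncope): /i/ is a high vowel flanked by voiceless consonants /k/ and /p/, so it deletes. /kkiikekipo/ → kkiikekpo.
Rule 2 (intervocalic voicing): /k/ is a voiceless stop between vowels /i/ and /e/, so it voices to [g]. /kkiikekpo/ → kkiigekpo.
Rule 3 (final vowel raising): /o/ is a mid vowel in word-final position, so it raises to [u]. /kkiigekpo/ → kkiigekpu.

kkiigekpu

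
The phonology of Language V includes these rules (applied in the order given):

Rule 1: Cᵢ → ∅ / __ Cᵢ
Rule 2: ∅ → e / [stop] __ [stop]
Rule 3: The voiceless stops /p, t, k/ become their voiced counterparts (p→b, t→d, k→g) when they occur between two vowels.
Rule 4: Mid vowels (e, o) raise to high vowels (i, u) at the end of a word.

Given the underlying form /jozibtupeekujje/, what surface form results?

jozibedubeeguji

Rule 1 (degemination): /jj/ is a geminate; the first /j/ deletes. /jozibtupeekujje/ → jozibtupeekuje.
Rule 2 (stop-cluster e-epenthesis): /b/ and /t/ form a stop–stop cluster, so [e] is inserted between them. /jozibtupeekuje/ → jozibetupeekuje.
Rule 3 (intervocalic voicing): /t/ is a voiceless stop between vowels /e/ and /u/, so it voices to [d]. /p/ is a voiceless stop between vowels /u/ and /e/, so it voices to [b]. /k/ is a voiceless stop between vowels /e/ and /u/, so it voices to [g]. /jozibetupeekuje/ → jozibedubeeguje.
Rule 4 (final vowel raising): /e/ is a mid vowel in word-final position, so it raises to [i]. /jozibedubeeguje/ → jozibedubeeguji.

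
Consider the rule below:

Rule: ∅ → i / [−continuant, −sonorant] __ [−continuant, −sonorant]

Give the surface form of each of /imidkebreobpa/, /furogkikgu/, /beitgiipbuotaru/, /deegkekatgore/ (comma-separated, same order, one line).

/imidkebreobpa/: /d/ and /k/ form a stop–stop cluster, so [i] is inserted between them. /b/ and /p/ form a stop–stop cluster, so [i] is inserted between them. → [imidikebreobipa].
/furogkikgu/: /g/ and /k/ form a stop–stop cluster, so [i] is inserted between them. /k/ and /g/ form a stop–stop cluster, so [i] is inserted between them. → [furogikikigu].
/beitgiipbuotaru/: /t/ and /g/ form a stop–stop cluster, so [i] is inserted between them. /p/ and /b/ form a stop–stop cluster, so [i] is inserted between them. → [beitigiipibuotaru].
/deegkekatgore/: /g/ and /k/ form a stop–stop cluster, so [i] is inserted between them. /t/ and /g/ form a stop–stop cluster, so [i] is inserted between them. → [deegikekatigore].

imidikebreobipa, furogikikigu, beitigiipibuotaru, deegikekatigore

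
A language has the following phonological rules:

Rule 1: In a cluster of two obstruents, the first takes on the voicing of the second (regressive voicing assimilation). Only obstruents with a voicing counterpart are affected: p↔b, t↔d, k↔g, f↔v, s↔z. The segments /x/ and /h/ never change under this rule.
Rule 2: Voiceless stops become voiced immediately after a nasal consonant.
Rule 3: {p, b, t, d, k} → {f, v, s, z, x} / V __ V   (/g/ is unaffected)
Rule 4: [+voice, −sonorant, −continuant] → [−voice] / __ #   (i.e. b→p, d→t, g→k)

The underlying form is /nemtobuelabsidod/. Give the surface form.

Rule 1 (regressive voicing assimilation): /b/ precedes the voiceless obstruent /s/, so it devoices to [p] by assimilation. /nemtobuelabsidod/ → nemtobuelapsidod.
Rule 2 (post-nasal voicing): /t/ is a voiceless stop immediately after the nasal /m/, so it voices to [d]. /nemtobuelapsidod/ → nemdobuelapsidod.
Rule 3 (intervocalic spirantization): /b/ is a stop between vowels /o/ and /u/, so it spirantizes to the fricative [v]. /d/ is a stop between vowels /i/ and /o/, so it spirantizes to the fricative [z]. /nemdobuelapsidod/ → nemdovuelapsizod.
Rule 4 (final devoicing): /d/ is a voiced stop in word-final position, so it devoices to [t]. /nemdovuelapsizod/ → nemdovuelapsizot.

nemdovuelapsizot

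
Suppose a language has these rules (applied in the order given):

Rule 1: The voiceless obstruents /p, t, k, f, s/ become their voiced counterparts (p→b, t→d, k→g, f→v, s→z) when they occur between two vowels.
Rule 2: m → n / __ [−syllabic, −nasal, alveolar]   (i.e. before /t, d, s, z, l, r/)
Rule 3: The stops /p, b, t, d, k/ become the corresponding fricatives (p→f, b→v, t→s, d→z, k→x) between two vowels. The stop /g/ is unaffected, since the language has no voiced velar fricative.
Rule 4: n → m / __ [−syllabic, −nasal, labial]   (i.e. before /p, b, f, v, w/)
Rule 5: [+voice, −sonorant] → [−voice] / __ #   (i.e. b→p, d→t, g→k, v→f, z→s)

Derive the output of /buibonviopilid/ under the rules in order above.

buivomviovilit

Rule 1 (intervocalic voicing): /p/ is a voiceless obstruent between vowels /o/ and /i/, so it voices to [b]. /buibonviopilid/ → buibonviobilid.
Rule 2 (nasal place assimilation): no segment meets the environment; /buibonviobilid/ is unchanged.
Rule 3 (intervocalic spirantization): /b/ is a stop between vowels /i/ and /o/, so it spirantizes to the fricative [v]. /b/ is a stop between vowels /o/ and /i/, so it spirantizes to the fricative [v]. /buibonviobilid/ → buivonviovilid.
Rule 4 (nasal place assimilation): /n/ precedes the labial consonant /v/, so it assimilates in place to [m]. /buivonviovilid/ → buivomviovilid.
Rule 5 (final devoicing): /d/ is a voiced obstruent in word-final position, so it devoices to [t]. /buivomviovilid/ → buivomviovilit.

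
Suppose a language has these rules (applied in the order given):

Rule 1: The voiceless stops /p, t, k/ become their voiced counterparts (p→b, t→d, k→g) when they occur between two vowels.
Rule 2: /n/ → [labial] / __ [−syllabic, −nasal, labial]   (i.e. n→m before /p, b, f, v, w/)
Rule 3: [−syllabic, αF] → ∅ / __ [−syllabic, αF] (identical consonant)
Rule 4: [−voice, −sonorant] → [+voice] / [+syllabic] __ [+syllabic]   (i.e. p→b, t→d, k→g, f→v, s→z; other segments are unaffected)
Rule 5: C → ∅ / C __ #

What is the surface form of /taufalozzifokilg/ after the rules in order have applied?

tauvalozivogil

Rule 1 (intervocalic voicing): /k/ is a voiceless stop between vowels /o/ and /i/, so it voices to [g]. /taufalozzifokilg/ → taufalozzifogilg.
Rule 2 (nasal place assimilation): no segment meets the environment; /taufalozzifogilg/ is unchanged.
Rule 3 (degemination): /zz/ is a geminate; the first /z/ deletes. /taufalozzifogilg/ → taufalozifogilg.
Rule 4 (intervocalic voicing): /f/ is a voiceless obstruent between vowels /u/ and /a/, so it voices to [v]. /f/ is a voiceless obstruent between vowels /i/ and /o/, so it voices to [v]. /taufalozifogilg/ → tauvalozivogilg.
Rule 5 (final cluster simplification): /g/ is the second consonant of a word-final cluster /lg/, so it deletes. /tauvalozivogilg/ → tauvalozivogil.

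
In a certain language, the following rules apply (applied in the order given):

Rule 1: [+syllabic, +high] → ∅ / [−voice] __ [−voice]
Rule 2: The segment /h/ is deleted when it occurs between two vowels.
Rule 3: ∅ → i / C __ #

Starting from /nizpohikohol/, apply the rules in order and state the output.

Rule 1 (high vowel syncope): /i/ is a high vowel flanked by voiceless consonants /h/ and /k/, so it deletes. /nizpohikohol/ → nizpohkohol.
Rule 2 (intervocalic h-deletion): /h/ occurs between vowels /o/ and /o/, so it deletes. /nizpohkohol/ → nizpohkool.
Rule 3 (final i-epenthesis): the form ends in the consonant /l/, so [i] is inserted word-finally. /nizpohkool/ → nizpohkooli.

nizpohkooli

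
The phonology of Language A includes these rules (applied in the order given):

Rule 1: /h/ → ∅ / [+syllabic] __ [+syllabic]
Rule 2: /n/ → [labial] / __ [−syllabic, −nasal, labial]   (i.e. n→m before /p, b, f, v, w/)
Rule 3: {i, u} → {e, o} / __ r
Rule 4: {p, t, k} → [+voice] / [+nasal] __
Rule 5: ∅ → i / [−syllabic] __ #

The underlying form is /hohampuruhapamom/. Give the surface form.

Rule 1 (intervocalic h-deletion): /h/ occurs between vowels /o/ and /a/, so it deletes. /h/ occurs between vowels /u/ and /a/, so it deletes. /hohampuruhapamom/ → hoampuruapamom.
Rule 2 (nasal place assimilation): no segment meets the environment; /hoampuruapamom/ is unchanged.
Rule 3 (pre-rhotic lowering): /u/ is a high vowel immediately before /r/, so it lowers to [o]. /hoampuruapamom/ → hoamporuapamom.
Rule 4 (post-nasal voicing): /p/ is a voiceless stop immediately after the nasal /m/, so it voices to [b]. /hoamporuapamom/ → hoamboruapamom.
Rule 5 (final i-epenthesis): the form ends in the consonant /m/, so [i] is inserted word-finally. /hoamboruapamom/ → hoamboruapamomi.

hoamboruapamomi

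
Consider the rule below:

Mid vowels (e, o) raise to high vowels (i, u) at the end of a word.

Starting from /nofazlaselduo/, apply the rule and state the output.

/o/ is a mid vowel in word-final position, so it raises to [u].
The other instances of /o/, /e/ do not occur in the required environment and remain unchanged.
Surface form: [nofazlaselduu].

nofazlaselduu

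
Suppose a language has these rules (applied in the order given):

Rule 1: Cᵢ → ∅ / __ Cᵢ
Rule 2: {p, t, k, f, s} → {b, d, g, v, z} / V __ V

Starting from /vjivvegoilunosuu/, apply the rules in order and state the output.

vjivegoilunozuu

Rule 1 (degemination): /vv/ is a geminate; the first /v/ deletes. /vjivvegoilunosuu/ → vjivegoilunosuu.
Rule 2 (intervocalic voicing): /s/ is a voiceless obstruent between vowels /o/ and /u/, so it voices to [z]. /vjivegoilunosuu/ → vjivegoilunozuu.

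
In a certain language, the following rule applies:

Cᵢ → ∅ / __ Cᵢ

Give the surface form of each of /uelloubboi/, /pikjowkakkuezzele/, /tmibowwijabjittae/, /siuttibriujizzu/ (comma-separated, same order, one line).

/uelloubboi/: /ll/ is a geminate; the first /l/ deletes. /bb/ is a geminate; the first /b/ deletes. → [uelouboi].
/pikjowkakkuezzele/: /kk/ is a geminate; the first /k/ deletes. /zz/ is a geminate; the first /z/ deletes. → [pikjowkakuezele].
/tmibowwijabjittae/: /ww/ is a geminate; the first /w/ deletes. /tt/ is a geminate; the first /t/ deletes. → [tmibowijabjitae].
/siuttibriujizzu/: /tt/ is a geminate; the first /t/ deletes. /zz/ is a geminate; the first /z/ deletes. → [siutibriujizu].

uelouboi, pikjowkakuezele, tmibowijabjitae, siutibriujizu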